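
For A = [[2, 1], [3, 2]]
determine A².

[[7, 4], [12, 7]]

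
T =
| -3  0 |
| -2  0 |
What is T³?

T² = [[9, 0], [6, 0]]
T³ = [[-27, 0], [-18, 0]]

[[-27, 0], [-18, 0]]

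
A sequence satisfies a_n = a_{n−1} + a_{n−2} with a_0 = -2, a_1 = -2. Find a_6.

With companion matrix T = [[1, 1], [1, 0]], [a_n, a_{n−1}]ᵀ = T·[a_{n−1}, a_{n−2}]ᵀ, so [a_6, a_5]ᵀ = T⁵·[a_1, a_0]ᵀ.
T⁵ = [[8, 5], [5, 3]], giving [a_6, a_5]ᵀ = [[-26], [-16]].

-26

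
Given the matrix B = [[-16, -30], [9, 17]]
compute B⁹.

[[-2566, -5130], [1539, 3077]]

tr B = 1 and det B = -2, so the characteristic polynomial is λ² − (1)λ + (-2) with roots -1 and 2.
Eigenvectors give P = [[-2, -5], [1, 3]] with P⁻¹ = [[-3, -5], [1, 2]], and B = P·diag(-1, 2)·P⁻¹.
Then B⁹ = P·diag(-1, 512)·P⁻¹ = [[2, -2560], [-1, 1536]] · [[-3, -5], [1, 2]] = [[-2566, -5130], [1539, 3077]].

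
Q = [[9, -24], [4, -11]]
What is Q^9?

[[39369, -118104], [19684, -59051]]

tr Q = -2 and det Q = -3, so the characteristic polynomial is λ² − (-2)λ + (-3) with roots -3 and 1.
Eigenvectors give P = [[-2, 3], [-1, 1]] with P⁻¹ = [[1, -3], [1, -2]], and Q = P·diag(-3, 1)·P⁻¹.
Then Q^9 = P·diag(-19683, 1)·P⁻¹ = [[39366, 3], [19683, 1]] · [[1, -3], [1, -2]] = [[39369, -118104], [19684, -59051]].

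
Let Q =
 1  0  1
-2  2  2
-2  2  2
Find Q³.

[[-11, 10, 9], [-38, 28, 18], [-38, 28, 18]]

Q² = [[-1, 2, 3], [-10, 8, 6], [-10, 8, 6]]
Q³ = [[-11, 10, 9], [-38, 28, 18], [-38, 28, 18]]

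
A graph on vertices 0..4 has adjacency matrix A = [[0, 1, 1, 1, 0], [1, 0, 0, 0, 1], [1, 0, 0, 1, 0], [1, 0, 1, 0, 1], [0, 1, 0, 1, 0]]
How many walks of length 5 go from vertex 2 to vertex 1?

The number of length-5 walks from vertex 2 to vertex 1 is entry (2,1) of A⁵, where A is the adjacency matrix.
A² = [[3, 0, 1, 1, 2], [0, 2, 1, 2, 0], [1, 1, 2, 1, 1], [1, 2, 1, 3, 0], [2, 0, 1, 0, 2]]
A³ = [[2, 5, 4, 6, 1], [5, 0, 2, 1, 4], [4, 2, 2, 4, 2], [6, 1, 4, 2, 5], [1, 4, 2, 5, 0]]
A⁴ = [[15, 3, 8, 7, 11], [3, 9, 6, 11, 1], [8, 6, 8, 8, 6], [7, 11, 8, 15, 3], [11, 1, 6, 3, 9]]
A⁵ = [[18, 26, 22, 34, 10], [26, 4, 14, 10, 20], [22, 14, 16, 22, 14], [34, 10, 22, 18, 26], [10, 20, 14, 26, 4]]

14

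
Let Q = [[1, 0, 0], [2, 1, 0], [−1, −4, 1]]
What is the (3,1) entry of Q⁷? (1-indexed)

−175

Q = I + N where N = [[0, 0, 0], [2, 0, 0], [−1, −4, 0]] is strictly lower-triangular, so N³ = 0.
(I + N)⁷ = I + 7·N + 21·N² = [[1, 0, 0], [14, 1, 0], [−175, −28, 1]].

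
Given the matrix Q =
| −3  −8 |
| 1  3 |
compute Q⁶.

Q² = I (check: tr Q = 0 and det Q = −1), so Q⁶ = I since 6 is even.

[[1, 0], [0, 1]]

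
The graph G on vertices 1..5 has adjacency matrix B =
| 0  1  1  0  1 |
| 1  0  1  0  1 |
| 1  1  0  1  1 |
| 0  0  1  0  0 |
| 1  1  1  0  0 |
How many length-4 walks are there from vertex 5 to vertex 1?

The number of length-4 walks from vertex 5 to vertex 1 is entry (5,1) of B⁴, where B is the adjacency matrix.
B² = [[3, 2, 2, 1, 2], [2, 3, 2, 1, 2], [2, 2, 4, 0, 2], [1, 1, 0, 1, 1], [2, 2, 2, 1, 3]]
B³ = [[6, 7, 8, 2, 7], [7, 6, 8, 2, 7], [8, 8, 6, 4, 8], [2, 2, 4, 0, 2], [7, 7, 8, 2, 6]]
B⁴ = [[22, 21, 22, 8, 21], [21, 22, 22, 8, 21], [22, 22, 28, 6, 22], [8, 8, 6, 4, 8], [21, 21, 22, 8, 22]]

21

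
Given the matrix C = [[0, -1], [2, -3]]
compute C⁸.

[[-254, 255], [-510, 511]]

tr C = -3 and det C = 2, so the characteristic polynomial is λ² − (-3)λ + (2) with roots -1 and -2.
Eigenvectors give P = [[1, 1], [1, 2]] with P⁻¹ = [[2, -1], [-1, 1]], and C = P·diag(-1, -2)·P⁻¹.
Then C⁸ = P·diag(1, 256)·P⁻¹ = [[1, 256], [1, 512]] · [[2, -1], [-1, 1]] = [[-254, 255], [-510, 511]].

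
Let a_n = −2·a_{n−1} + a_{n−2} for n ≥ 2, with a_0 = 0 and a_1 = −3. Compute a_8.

With companion matrix A = [[−2, 1], [1, 0]], [a_n, a_{n−1}]ᵀ = A·[a_{n−1}, a_{n−2}]ᵀ, so [a_8, a_7]ᵀ = A⁷·[a_1, a_0]ᵀ.
A⁷ = [[−408, 169], [169, −70]], giving [a_8, a_7]ᵀ = [[1224], [−507]].

1224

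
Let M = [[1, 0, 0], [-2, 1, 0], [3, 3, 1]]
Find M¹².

[[1, 0, 0], [-24, 1, 0], [-360, 36, 1]]

M = I + N where N = [[0, 0, 0], [-2, 0, 0], [3, 3, 0]] is strictly lower-triangular, so N³ = 0.
(I + N)¹² = I + 12·N + 66·N² = [[1, 0, 0], [-24, 1, 0], [-360, 36, 1]].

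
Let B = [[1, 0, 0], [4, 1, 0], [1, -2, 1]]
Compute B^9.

B = I + N where N = [[0, 0, 0], [4, 0, 0], [1, -2, 0]] is strictly lower-triangular, so N^3 = 0.
(I + N)^9 = I + 9·N + 36·N^2 = [[1, 0, 0], [36, 1, 0], [-279, -18, 1]].

[[1, 0, 0], [36, 1, 0], [-279, -18, 1]]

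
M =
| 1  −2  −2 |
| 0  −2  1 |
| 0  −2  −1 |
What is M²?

[[1, 6, −2], [0, 2, −3], [0, 6, −1]]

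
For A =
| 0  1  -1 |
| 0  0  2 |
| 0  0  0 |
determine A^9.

A is strictly triangular, hence nilpotent: A^3 = 0, so A^9 = 0.

[[0, 0, 0], [0, 0, 0], [0, 0, 0]]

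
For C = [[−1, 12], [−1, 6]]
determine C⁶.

[[−1931, 7980], [−665, 2724]]

tr C = 5 and det C = 6, so the characteristic polynomial is λ² − (5)λ + (6) with roots 3 and 2.
Eigenvectors give P = [[3, −4], [1, −1]] with P⁻¹ = [[−1, 4], [−1, 3]], and C = P·diag(3, 2)·P⁻¹.
Then C⁶ = P·diag(729, 64)·P⁻¹ = [[2187, −256], [729, −64]] · [[−1, 4], [−1, 3]] = [[−1931, 7980], [−665, 2724]].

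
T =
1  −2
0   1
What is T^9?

[[1, −18], [0, 1]]

T = I + N where N = [[0, −2], [0, 0]] is strictly upper-triangular, so N^2 = 0.
(I + N)^9 = I + 9·N = [[1, −18], [0, 1]].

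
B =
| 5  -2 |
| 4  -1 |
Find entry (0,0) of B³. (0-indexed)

tr B = 4 and det B = 3, so the characteristic polynomial is λ² − (4)λ + (3) with roots 1 and 3.
Eigenvectors give P = [[-1, 1], [-2, 1]] with P⁻¹ = [[1, -1], [2, -1]], and B = P·diag(1, 3)·P⁻¹.
Then B³ = P·diag(1, 27)·P⁻¹ = [[-1, 27], [-2, 27]] · [[1, -1], [2, -1]] = [[53, -26], [52, -25]].

53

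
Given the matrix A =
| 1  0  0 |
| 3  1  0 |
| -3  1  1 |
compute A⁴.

[[1, 0, 0], [12, 1, 0], [6, 4, 1]]

A = I + N where N = [[0, 0, 0], [3, 0, 0], [-3, 1, 0]] is strictly lower-triangular, so N³ = 0.
(I + N)⁴ = I + 4·N + 6·N² = [[1, 0, 0], [12, 1, 0], [6, 4, 1]].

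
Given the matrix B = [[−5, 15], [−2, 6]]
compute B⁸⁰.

[[−5, 15], [−2, 6]]

B² = B (a projection; rank 1, trace 1), so B⁸⁰ = B.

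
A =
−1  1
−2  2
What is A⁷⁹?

[[−1, 1], [−2, 2]]

A² = A (a projection; rank 1, trace 1), so A⁷⁹ = A.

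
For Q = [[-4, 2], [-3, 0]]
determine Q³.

Q² = [[10, -8], [12, -6]]
Q³ = [[-16, 20], [-30, 24]]

[[-16, 20], [-30, 24]]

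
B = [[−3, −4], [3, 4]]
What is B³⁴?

[[−3, −4], [3, 4]]

B² = B (a projection; rank 1, trace 1), so B³⁴ = B.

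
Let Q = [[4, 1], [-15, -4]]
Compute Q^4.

[[1, 0], [0, 1]]

Q² = I (check: tr Q = 0 and det Q = -1), so Q^4 = I since 4 is even.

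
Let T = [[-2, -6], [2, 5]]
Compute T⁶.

tr T = 3 and det T = 2, so the characteristic polynomial is λ² − (3)λ + (2) with roots 1 and 2.
Eigenvectors give P = [[-2, -3], [1, 2]] with P⁻¹ = [[-2, -3], [1, 2]], and T = P·diag(1, 2)·P⁻¹.
Then T⁶ = P·diag(1, 64)·P⁻¹ = [[-2, -192], [1, 128]] · [[-2, -3], [1, 2]] = [[-188, -378], [126, 253]].

[[-188, -378], [126, 253]]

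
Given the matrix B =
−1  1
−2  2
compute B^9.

B² = B (a projection; rank 1, trace 1), so B^9 = B.

[[−1, 1], [−2, 2]]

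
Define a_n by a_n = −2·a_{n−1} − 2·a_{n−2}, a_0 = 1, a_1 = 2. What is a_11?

With companion matrix M = [[−2, −2], [1, 0]], [a_n, a_{n−1}]ᵀ = M·[a_{n−1}, a_{n−2}]ᵀ, so [a_11, a_10]ᵀ = M¹⁰·[a_1, a_0]ᵀ.
M¹⁰ = [[32, 64], [−32, −32]], giving [a_11, a_10]ᵀ = [[128], [−96]].

128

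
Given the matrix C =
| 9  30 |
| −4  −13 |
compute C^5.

[[1209, 3630], [−484, −1453]]

tr C = −4 and det C = 3, so the characteristic polynomial is λ² − (−4)λ + (3) with roots −1 and −3.
Eigenvectors give P = [[3, 5], [−1, −2]] with P⁻¹ = [[2, 5], [−1, −3]], and C = P·diag(−1, −3)·P⁻¹.
Then C^5 = P·diag(−1, −243)·P⁻¹ = [[−3, −1215], [1, 486]] · [[2, 5], [−1, −3]] = [[1209, 3630], [−484, −1453]].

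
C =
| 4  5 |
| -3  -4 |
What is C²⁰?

C² = I (check: tr C = 0 and det C = -1), so C²⁰ = I since 20 is even.

[[1, 0], [0, 1]]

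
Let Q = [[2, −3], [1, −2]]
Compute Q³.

Q² = I (check: tr Q = 0 and det Q = −1), so Q³ = Q since 3 is odd.

[[2, −3], [1, −2]]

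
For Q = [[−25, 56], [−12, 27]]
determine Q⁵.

[[−1465, 3416], [−732, 1707]]

tr Q = 2 and det Q = −3, so the characteristic polynomial is λ² − (2)λ + (−3) with roots −1 and 3.
Eigenvectors give P = [[−7, −2], [−3, −1]] with P⁻¹ = [[−1, 2], [3, −7]], and Q = P·diag(−1, 3)·P⁻¹.
Then Q⁵ = P·diag(−1, 243)·P⁻¹ = [[7, −486], [3, −243]] · [[−1, 2], [3, −7]] = [[−1465, 3416], [−732, 1707]].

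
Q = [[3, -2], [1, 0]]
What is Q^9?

[[1023, -1022], [511, -510]]

tr Q = 3 and det Q = 2, so the characteristic polynomial is λ² − (3)λ + (2) with roots 2 and 1.
Eigenvectors give P = [[-2, -1], [-1, -1]] with P⁻¹ = [[-1, 1], [1, -2]], and Q = P·diag(2, 1)·P⁻¹.
Then Q^9 = P·diag(512, 1)·P⁻¹ = [[-1024, -1], [-512, -1]] · [[-1, 1], [1, -2]] = [[1023, -1022], [511, -510]].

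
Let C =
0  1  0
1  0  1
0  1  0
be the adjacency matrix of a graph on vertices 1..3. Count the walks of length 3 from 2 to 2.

The number of length-3 walks from vertex 2 to vertex 2 is entry (2,2) of C³, where C is the adjacency matrix.
C² = [[1, 0, 1], [0, 2, 0], [1, 0, 1]]
C³ = [[0, 2, 0], [2, 0, 2], [0, 2, 0]]

0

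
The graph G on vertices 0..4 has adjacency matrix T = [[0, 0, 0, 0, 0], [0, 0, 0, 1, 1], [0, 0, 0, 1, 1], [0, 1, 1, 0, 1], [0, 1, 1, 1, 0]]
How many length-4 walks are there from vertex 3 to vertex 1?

The number of length-4 walks from vertex 3 to vertex 1 is entry (3,1) of T⁴, where T is the adjacency matrix.
T² = [[0, 0, 0, 0, 0], [0, 2, 2, 1, 1], [0, 2, 2, 1, 1], [0, 1, 1, 3, 2], [0, 1, 1, 2, 3]]
T³ = [[0, 0, 0, 0, 0], [0, 2, 2, 5, 5], [0, 2, 2, 5, 5], [0, 5, 5, 4, 5], [0, 5, 5, 5, 4]]
T⁴ = [[0, 0, 0, 0, 0], [0, 10, 10, 9, 9], [0, 10, 10, 9, 9], [0, 9, 9, 15, 14], [0, 9, 9, 14, 15]]

9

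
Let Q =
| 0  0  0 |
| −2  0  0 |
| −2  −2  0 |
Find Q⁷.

Q is strictly triangular, hence nilpotent: Q³ = 0, so Q⁷ = 0.

[[0, 0, 0], [0, 0, 0], [0, 0, 0]]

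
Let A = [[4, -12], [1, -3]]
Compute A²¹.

A² = A (a projection; rank 1, trace 1), so A²¹ = A.

[[4, -12], [1, -3]]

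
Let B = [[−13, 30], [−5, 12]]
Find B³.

tr B = −1 and det B = −6, so the characteristic polynomial is λ² − (−1)λ + (−6) with roots −3 and 2.
Eigenvectors give P = [[3, 2], [1, 1]] with P⁻¹ = [[1, −2], [−1, 3]], and B = P·diag(−3, 2)·P⁻¹.
Then B³ = P·diag(−27, 8)·P⁻¹ = [[−81, 16], [−27, 8]] · [[1, −2], [−1, 3]] = [[−97, 210], [−35, 78]].

[[−97, 210], [−35, 78]]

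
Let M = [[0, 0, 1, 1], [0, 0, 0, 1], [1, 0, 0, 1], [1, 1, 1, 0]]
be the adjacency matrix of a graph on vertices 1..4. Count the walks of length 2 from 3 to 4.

1

The number of length-2 walks from vertex 3 to vertex 4 is entry (3,4) of M², where M is the adjacency matrix.
M² = [[2, 1, 1, 1], [1, 1, 1, 0], [1, 1, 2, 1], [1, 0, 1, 3]]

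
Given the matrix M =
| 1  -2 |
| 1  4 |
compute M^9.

tr M = 5 and det M = 6, so the characteristic polynomial is λ² − (5)λ + (6) with roots 2 and 3.
Eigenvectors give P = [[-2, -1], [1, 1]] with P⁻¹ = [[-1, -1], [1, 2]], and M = P·diag(2, 3)·P⁻¹.
Then M^9 = P·diag(512, 19683)·P⁻¹ = [[-1024, -19683], [512, 19683]] · [[-1, -1], [1, 2]] = [[-18659, -38342], [19171, 38854]].

[[-18659, -38342], [19171, 38854]]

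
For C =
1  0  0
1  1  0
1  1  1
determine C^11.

C = I + N where N = [[0, 0, 0], [1, 0, 0], [1, 1, 0]] is strictly lower-triangular, so N^3 = 0.
(I + N)^11 = I + 11·N + 55·N^2 = [[1, 0, 0], [11, 1, 0], [66, 11, 1]].

[[1, 0, 0], [11, 1, 0], [66, 11, 1]]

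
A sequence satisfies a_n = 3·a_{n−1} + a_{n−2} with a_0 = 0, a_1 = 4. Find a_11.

With companion matrix B = [[3, 1], [1, 0]], [a_n, a_{n−1}]ᵀ = B·[a_{n−1}, a_{n−2}]ᵀ, so [a_11, a_10]ᵀ = B¹⁰·[a_1, a_0]ᵀ.
B¹⁰ = [[141481, 42837], [42837, 12970]], giving [a_11, a_10]ᵀ = [[565924], [171348]].

565924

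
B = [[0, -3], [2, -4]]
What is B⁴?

[[-60, 48], [-32, 4]]

B² = [[-6, 12], [-8, 10]]
B³ = [[24, -30], [20, -16]]
B⁴ = [[-60, 48], [-32, 4]]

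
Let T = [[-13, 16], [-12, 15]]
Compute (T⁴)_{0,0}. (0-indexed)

-239

tr T = 2 and det T = -3, so the characteristic polynomial is λ² − (2)λ + (-3) with roots 3 and -1.
Eigenvectors give P = [[1, 4], [1, 3]] with P⁻¹ = [[-3, 4], [1, -1]], and T = P·diag(3, -1)·P⁻¹.
Then T⁴ = P·diag(81, 1)·P⁻¹ = [[81, 4], [81, 3]] · [[-3, 4], [1, -1]] = [[-239, 320], [-240, 321]].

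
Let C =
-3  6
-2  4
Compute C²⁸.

C² = C (a projection; rank 1, trace 1), so C²⁸ = C.

[[-3, 6], [-2, 4]]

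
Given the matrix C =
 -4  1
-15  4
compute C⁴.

[[1, 0], [0, 1]]

C² = I (check: tr C = 0 and det C = -1), so C⁴ = I since 4 is even.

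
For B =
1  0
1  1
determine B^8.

[[1, 0], [8, 1]]

B = I + N where N = [[0, 0], [1, 0]] is strictly lower-triangular, so N^2 = 0.
(I + N)^8 = I + 8·N = [[1, 0], [8, 1]].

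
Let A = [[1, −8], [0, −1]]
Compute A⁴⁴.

A² = I (check: tr A = 0 and det A = −1), so A⁴⁴ = I since 44 is even.

[[1, 0], [0, 1]]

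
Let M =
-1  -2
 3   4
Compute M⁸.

[[-509, -510], [765, 766]]

tr M = 3 and det M = 2, so the characteristic polynomial is λ² − (3)λ + (2) with roots 1 and 2.
Eigenvectors give P = [[-1, -2], [1, 3]] with P⁻¹ = [[-3, -2], [1, 1]], and M = P·diag(1, 2)·P⁻¹.
Then M⁸ = P·diag(1, 256)·P⁻¹ = [[-1, -512], [1, 768]] · [[-3, -2], [1, 1]] = [[-509, -510], [765, 766]].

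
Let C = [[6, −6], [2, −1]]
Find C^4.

[[276, −390], [130, −179]]

tr C = 5 and det C = 6, so the characteristic polynomial is λ² − (5)λ + (6) with roots 2 and 3.
Eigenvectors give P = [[−3, 2], [−2, 1]] with P⁻¹ = [[1, −2], [2, −3]], and C = P·diag(2, 3)·P⁻¹.
Then C^4 = P·diag(16, 81)·P⁻¹ = [[−48, 162], [−32, 81]] · [[1, −2], [2, −3]] = [[276, −390], [130, −179]].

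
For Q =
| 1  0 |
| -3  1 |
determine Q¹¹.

[[1, 0], [-33, 1]]

Q = I + N where N = [[0, 0], [-3, 0]] is strictly lower-triangular, so N² = 0.
(I + N)¹¹ = I + 11·N = [[1, 0], [-33, 1]].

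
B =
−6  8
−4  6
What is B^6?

tr B = 0 and det B = −4, so the characteristic polynomial is λ² − (0)λ + (−4) with roots 2 and −2.
Eigenvectors give P = [[−1, 2], [−1, 1]] with P⁻¹ = [[1, −2], [1, −1]], and B = P·diag(2, −2)·P⁻¹.
Then B^6 = P·diag(64, 64)·P⁻¹ = [[−64, 128], [−64, 64]] · [[1, −2], [1, −1]] = [[64, 0], [0, 64]].

[[64, 0], [0, 64]]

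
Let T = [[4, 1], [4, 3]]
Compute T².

[[20, 7], [28, 13]]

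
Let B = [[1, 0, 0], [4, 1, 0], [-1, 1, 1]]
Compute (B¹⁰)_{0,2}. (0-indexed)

0

B = I + N where N = [[0, 0, 0], [4, 0, 0], [-1, 1, 0]] is strictly lower-triangular, so N³ = 0.
(I + N)¹⁰ = I + 10·N + 45·N² = [[1, 0, 0], [40, 1, 0], [170, 10, 1]].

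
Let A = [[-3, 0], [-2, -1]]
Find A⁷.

tr A = -4 and det A = 3, so the characteristic polynomial is λ² − (-4)λ + (3) with roots -3 and -1.
Eigenvectors give P = [[-1, 0], [-1, 1]] with P⁻¹ = [[-1, 0], [-1, 1]], and A = P·diag(-3, -1)·P⁻¹.
Then A⁷ = P·diag(-2187, -1)·P⁻¹ = [[2187, 0], [2187, -1]] · [[-1, 0], [-1, 1]] = [[-2187, 0], [-2186, -1]].

[[-2187, 0], [-2186, -1]]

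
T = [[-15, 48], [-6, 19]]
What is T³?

tr T = 4 and det T = 3, so the characteristic polynomial is λ² − (4)λ + (3) with roots 1 and 3.
Eigenvectors give P = [[3, 8], [1, 3]] with P⁻¹ = [[3, -8], [-1, 3]], and T = P·diag(1, 3)·P⁻¹.
Then T³ = P·diag(1, 27)·P⁻¹ = [[3, 216], [1, 81]] · [[3, -8], [-1, 3]] = [[-207, 624], [-78, 235]].

[[-207, 624], [-78, 235]]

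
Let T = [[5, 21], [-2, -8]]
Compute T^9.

[[3065, 10731], [-1022, -3578]]

tr T = -3 and det T = 2, so the characteristic polynomial is λ² − (-3)λ + (2) with roots -1 and -2.
Eigenvectors give P = [[-7, 3], [2, -1]] with P⁻¹ = [[-1, -3], [-2, -7]], and T = P·diag(-1, -2)·P⁻¹.
Then T^9 = P·diag(-1, -512)·P⁻¹ = [[7, -1536], [-2, 512]] · [[-1, -3], [-2, -7]] = [[3065, 10731], [-1022, -3578]].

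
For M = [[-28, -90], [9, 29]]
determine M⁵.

tr M = 1 and det M = -2, so the characteristic polynomial is λ² − (1)λ + (-2) with roots 2 and -1.
Eigenvectors give P = [[-3, 10], [1, -3]] with P⁻¹ = [[3, 10], [1, 3]], and M = P·diag(2, -1)·P⁻¹.
Then M⁵ = P·diag(32, -1)·P⁻¹ = [[-96, -10], [32, 3]] · [[3, 10], [1, 3]] = [[-298, -990], [99, 329]].

[[-298, -990], [99, 329]]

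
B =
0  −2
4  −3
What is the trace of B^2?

−7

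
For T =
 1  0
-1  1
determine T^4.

T = I + N where N = [[0, 0], [-1, 0]] is strictly lower-triangular, so N^2 = 0.
(I + N)^4 = I + 4·N = [[1, 0], [-4, 1]].

[[1, 0], [-4, 1]]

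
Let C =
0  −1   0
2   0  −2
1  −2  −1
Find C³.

[[2, −2, −2], [6, −2, −6], [7, −5, −7]]

C² = [[−2, 0, 2], [−2, 2, 2], [−5, 1, 5]]
C³ = [[2, −2, −2], [6, −2, −6], [7, −5, −7]]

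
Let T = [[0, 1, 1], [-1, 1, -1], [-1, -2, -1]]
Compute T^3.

T^2 = [[-2, -1, -2], [0, 2, -1], [3, -1, 2]]
T^3 = [[3, 1, 1], [-1, 4, -1], [-1, -2, 2]]

[[3, 1, 1], [-1, 4, -1], [-1, -2, 2]]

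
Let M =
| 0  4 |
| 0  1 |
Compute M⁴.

M² = [[0, 4], [0, 1]]
M³ = [[0, 4], [0, 1]]
M⁴ = [[0, 4], [0, 1]]

[[0, 4], [0, 1]]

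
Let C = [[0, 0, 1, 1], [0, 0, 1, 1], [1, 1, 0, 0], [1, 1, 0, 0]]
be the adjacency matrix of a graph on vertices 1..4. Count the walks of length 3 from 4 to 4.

0

The number of length-3 walks from vertex 4 to vertex 4 is entry (4,4) of C³, where C is the adjacency matrix.
C² = [[2, 2, 0, 0], [2, 2, 0, 0], [0, 0, 2, 2], [0, 0, 2, 2]]
C³ = [[0, 0, 4, 4], [0, 0, 4, 4], [4, 4, 0, 0], [4, 4, 0, 0]]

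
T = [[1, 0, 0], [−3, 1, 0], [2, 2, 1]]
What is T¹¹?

[[1, 0, 0], [−33, 1, 0], [−308, 22, 1]]

T = I + N where N = [[0, 0, 0], [−3, 0, 0], [2, 2, 0]] is strictly lower-triangular, so N³ = 0.
(I + N)¹¹ = I + 11·N + 55·N² = [[1, 0, 0], [−33, 1, 0], [−308, 22, 1]].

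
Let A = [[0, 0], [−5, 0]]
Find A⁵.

[[0, 0], [0, 0]]

A is strictly triangular, hence nilpotent: A² = 0, so A⁵ = 0.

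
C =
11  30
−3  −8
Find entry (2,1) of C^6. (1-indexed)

tr C = 3 and det C = 2, so the characteristic polynomial is λ² − (3)λ + (2) with roots 2 and 1.
Eigenvectors give P = [[10, −3], [−3, 1]] with P⁻¹ = [[1, 3], [3, 10]], and C = P·diag(2, 1)·P⁻¹.
Then C^6 = P·diag(64, 1)·P⁻¹ = [[640, −3], [−192, 1]] · [[1, 3], [3, 10]] = [[631, 1890], [−189, −566]].

−189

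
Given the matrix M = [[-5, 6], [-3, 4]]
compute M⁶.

tr M = -1 and det M = -2, so the characteristic polynomial is λ² − (-1)λ + (-2) with roots -2 and 1.
Eigenvectors give P = [[2, -1], [1, -1]] with P⁻¹ = [[1, -1], [1, -2]], and M = P·diag(-2, 1)·P⁻¹.
Then M⁶ = P·diag(64, 1)·P⁻¹ = [[128, -1], [64, -1]] · [[1, -1], [1, -2]] = [[127, -126], [63, -62]].

[[127, -126], [63, -62]]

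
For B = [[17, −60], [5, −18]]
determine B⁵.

[[857, −3300], [275, −1068]]

tr B = −1 and det B = −6, so the characteristic polynomial is λ² − (−1)λ + (−6) with roots 2 and −3.
Eigenvectors give P = [[4, 3], [1, 1]] with P⁻¹ = [[1, −3], [−1, 4]], and B = P·diag(2, −3)·P⁻¹.
Then B⁵ = P·diag(32, −243)·P⁻¹ = [[128, −729], [32, −243]] · [[1, −3], [−1, 4]] = [[857, −3300], [275, −1068]].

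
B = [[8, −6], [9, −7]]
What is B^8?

[[766, −510], [765, −509]]

tr B = 1 and det B = −2, so the characteristic polynomial is λ² − (1)λ + (−2) with roots 2 and −1.
Eigenvectors give P = [[1, −2], [1, −3]] with P⁻¹ = [[3, −2], [1, −1]], and B = P·diag(2, −1)·P⁻¹.
Then B^8 = P·diag(256, 1)·P⁻¹ = [[256, −2], [256, −3]] · [[3, −2], [1, −1]] = [[766, −510], [765, −509]].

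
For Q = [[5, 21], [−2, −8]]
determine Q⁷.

tr Q = −3 and det Q = 2, so the characteristic polynomial is λ² − (−3)λ + (2) with roots −2 and −1.
Eigenvectors give P = [[−3, 7], [1, −2]] with P⁻¹ = [[2, 7], [1, 3]], and Q = P·diag(−2, −1)·P⁻¹.
Then Q⁷ = P·diag(−128, −1)·P⁻¹ = [[384, −7], [−128, 2]] · [[2, 7], [1, 3]] = [[761, 2667], [−254, −890]].

[[761, 2667], [−254, −890]]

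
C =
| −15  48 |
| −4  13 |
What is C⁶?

[[2913, −8736], [728, −2183]]

tr C = −2 and det C = −3, so the characteristic polynomial is λ² − (−2)λ + (−3) with roots −3 and 1.
Eigenvectors give P = [[−4, 3], [−1, 1]] with P⁻¹ = [[−1, 3], [−1, 4]], and C = P·diag(−3, 1)·P⁻¹.
Then C⁶ = P·diag(729, 1)·P⁻¹ = [[−2916, 3], [−729, 1]] · [[−1, 3], [−1, 4]] = [[2913, −8736], [728, −2183]].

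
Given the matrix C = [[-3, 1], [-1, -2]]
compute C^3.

[[-19, 18], [-18, -1]]

C^2 = [[8, -5], [5, 3]]
C^3 = [[-19, 18], [-18, -1]]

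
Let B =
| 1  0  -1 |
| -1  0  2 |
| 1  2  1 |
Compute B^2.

[[0, -2, -2], [1, 4, 3], [0, 2, 4]]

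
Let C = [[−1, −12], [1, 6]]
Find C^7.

[[−6049, −24708], [2059, 8364]]

tr C = 5 and det C = 6, so the characteristic polynomial is λ² − (5)λ + (6) with roots 3 and 2.
Eigenvectors give P = [[−3, 4], [1, −1]] with P⁻¹ = [[1, 4], [1, 3]], and C = P·diag(3, 2)·P⁻¹.
Then C^7 = P·diag(2187, 128)·P⁻¹ = [[−6561, 512], [2187, −128]] · [[1, 4], [1, 3]] = [[−6049, −24708], [2059, 8364]].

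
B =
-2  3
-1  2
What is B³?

[[-2, 3], [-1, 2]]

B² = I (check: tr B = 0 and det B = -1), so B³ = B since 3 is odd.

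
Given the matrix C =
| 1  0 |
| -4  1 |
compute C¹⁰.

[[1, 0], [-40, 1]]

C = I + N where N = [[0, 0], [-4, 0]] is strictly lower-triangular, so N² = 0.
(I + N)¹⁰ = I + 10·N = [[1, 0], [-40, 1]].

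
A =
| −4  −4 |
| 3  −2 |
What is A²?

[[4, 24], [−18, −8]]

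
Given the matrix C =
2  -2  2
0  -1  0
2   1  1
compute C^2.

[[8, 0, 6], [0, 1, 0], [6, -4, 5]]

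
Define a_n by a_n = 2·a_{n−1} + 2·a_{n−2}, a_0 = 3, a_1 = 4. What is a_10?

With companion matrix Q = [[2, 2], [1, 0]], [a_n, a_{n−1}]ᵀ = Q·[a_{n−1}, a_{n−2}]ᵀ, so [a_10, a_9]ᵀ = Q⁹·[a_1, a_0]ᵀ.
Q⁹ = [[6688, 4896], [2448, 1792]], giving [a_10, a_9]ᵀ = [[41440], [15168]].

41440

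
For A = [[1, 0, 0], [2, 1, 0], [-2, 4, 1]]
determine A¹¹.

[[1, 0, 0], [22, 1, 0], [418, 44, 1]]

A = I + N where N = [[0, 0, 0], [2, 0, 0], [-2, 4, 0]] is strictly lower-triangular, so N³ = 0.
(I + N)¹¹ = I + 11·N + 55·N² = [[1, 0, 0], [22, 1, 0], [418, 44, 1]].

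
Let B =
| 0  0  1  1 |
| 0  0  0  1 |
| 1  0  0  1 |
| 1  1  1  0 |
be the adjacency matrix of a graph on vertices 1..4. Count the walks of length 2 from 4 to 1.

1

The number of length-2 walks from vertex 4 to vertex 1 is entry (4,1) of B², where B is the adjacency matrix.
B² = [[2, 1, 1, 1], [1, 1, 1, 0], [1, 1, 2, 1], [1, 0, 1, 3]]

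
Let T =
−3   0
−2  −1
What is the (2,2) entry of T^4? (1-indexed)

T^2 = [[9, 0], [8, 1]]
T^3 = [[−27, 0], [−26, −1]]
T^4 = [[81, 0], [80, 1]]

1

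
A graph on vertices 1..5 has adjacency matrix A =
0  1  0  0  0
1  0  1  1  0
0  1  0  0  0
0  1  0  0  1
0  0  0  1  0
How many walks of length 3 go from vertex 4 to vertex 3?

The number of length-3 walks from vertex 4 to vertex 3 is entry (4,3) of A^3, where A is the adjacency matrix.
A^2 = [[1, 0, 1, 1, 0], [0, 3, 0, 0, 1], [1, 0, 1, 1, 0], [1, 0, 1, 2, 0], [0, 1, 0, 0, 1]]
A^3 = [[0, 3, 0, 0, 1], [3, 0, 3, 4, 0], [0, 3, 0, 0, 1], [0, 4, 0, 0, 2], [1, 0, 1, 2, 0]]

0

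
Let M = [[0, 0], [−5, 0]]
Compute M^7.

[[0, 0], [0, 0]]

M is strictly triangular, hence nilpotent: M^2 = 0, so M^7 = 0.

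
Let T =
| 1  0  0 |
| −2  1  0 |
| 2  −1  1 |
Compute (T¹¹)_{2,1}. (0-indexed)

−11

T = I + N where N = [[0, 0, 0], [−2, 0, 0], [2, −1, 0]] is strictly lower-triangular, so N³ = 0.
(I + N)¹¹ = I + 11·N + 55·N² = [[1, 0, 0], [−22, 1, 0], [132, −11, 1]].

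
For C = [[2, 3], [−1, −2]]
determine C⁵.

C² = I (check: tr C = 0 and det C = −1), so C⁵ = C since 5 is odd.

[[2, 3], [−1, −2]]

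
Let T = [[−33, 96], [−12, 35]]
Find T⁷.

tr T = 2 and det T = −3, so the characteristic polynomial is λ² − (2)λ + (−3) with roots 3 and −1.
Eigenvectors give P = [[−8, 3], [−3, 1]] with P⁻¹ = [[1, −3], [3, −8]], and T = P·diag(3, −1)·P⁻¹.
Then T⁷ = P·diag(2187, −1)·P⁻¹ = [[−17496, −3], [−6561, −1]] · [[1, −3], [3, −8]] = [[−17505, 52512], [−6564, 19691]].

[[−17505, 52512], [−6564, 19691]]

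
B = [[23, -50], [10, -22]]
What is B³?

[[167, -350], [70, -148]]

tr B = 1 and det B = -6, so the characteristic polynomial is λ² − (1)λ + (-6) with roots 3 and -2.
Eigenvectors give P = [[-5, -2], [-2, -1]] with P⁻¹ = [[-1, 2], [2, -5]], and B = P·diag(3, -2)·P⁻¹.
Then B³ = P·diag(27, -8)·P⁻¹ = [[-135, 16], [-54, 8]] · [[-1, 2], [2, -5]] = [[167, -350], [70, -148]].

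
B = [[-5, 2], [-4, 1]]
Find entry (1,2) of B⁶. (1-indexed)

-728

tr B = -4 and det B = 3, so the characteristic polynomial is λ² − (-4)λ + (3) with roots -3 and -1.
Eigenvectors give P = [[1, -1], [1, -2]] with P⁻¹ = [[2, -1], [1, -1]], and B = P·diag(-3, -1)·P⁻¹.
Then B⁶ = P·diag(729, 1)·P⁻¹ = [[729, -1], [729, -2]] · [[2, -1], [1, -1]] = [[1457, -728], [1456, -727]].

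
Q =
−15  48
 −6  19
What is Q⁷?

tr Q = 4 and det Q = 3, so the characteristic polynomial is λ² − (4)λ + (3) with roots 1 and 3.
Eigenvectors give P = [[3, −8], [1, −3]] with P⁻¹ = [[3, −8], [1, −3]], and Q = P·diag(1, 3)·P⁻¹.
Then Q⁷ = P·diag(1, 2187)·P⁻¹ = [[3, −17496], [1, −6561]] · [[3, −8], [1, −3]] = [[−17487, 52464], [−6558, 19675]].

[[−17487, 52464], [−6558, 19675]]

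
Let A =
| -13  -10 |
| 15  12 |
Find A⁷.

[[-6817, -4630], [6945, 4758]]

tr A = -1 and det A = -6, so the characteristic polynomial is λ² − (-1)λ + (-6) with roots 2 and -3.
Eigenvectors give P = [[2, 1], [-3, -1]] with P⁻¹ = [[-1, -1], [3, 2]], and A = P·diag(2, -3)·P⁻¹.
Then A⁷ = P·diag(128, -2187)·P⁻¹ = [[256, -2187], [-384, 2187]] · [[-1, -1], [3, 2]] = [[-6817, -4630], [6945, 4758]].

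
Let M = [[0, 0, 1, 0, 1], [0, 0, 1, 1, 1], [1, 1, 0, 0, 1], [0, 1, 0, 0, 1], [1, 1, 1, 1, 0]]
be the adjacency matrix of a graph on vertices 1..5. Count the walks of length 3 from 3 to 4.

The number of length-3 walks from vertex 3 to vertex 4 is entry (3,4) of M^3, where M is the adjacency matrix.
M^2 = [[2, 2, 1, 1, 1], [2, 3, 1, 1, 2], [1, 1, 3, 2, 2], [1, 1, 2, 2, 1], [1, 2, 2, 1, 4]]
M^3 = [[2, 3, 5, 3, 6], [3, 4, 7, 5, 7], [5, 7, 4, 3, 7], [3, 5, 3, 2, 6], [6, 7, 7, 6, 6]]

3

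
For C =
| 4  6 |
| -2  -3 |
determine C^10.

[[4, 6], [-2, -3]]

C² = C (a projection; rank 1, trace 1), so C^10 = C.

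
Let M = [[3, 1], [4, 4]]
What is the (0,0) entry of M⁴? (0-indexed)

M² = [[13, 7], [28, 20]]
M³ = [[67, 41], [164, 108]]
M⁴ = [[365, 231], [924, 596]]

365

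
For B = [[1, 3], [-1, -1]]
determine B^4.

B^2 = [[-2, 0], [0, -2]]
B^3 = [[-2, -6], [2, 2]]
B^4 = [[4, 0], [0, 4]]

[[4, 0], [0, 4]]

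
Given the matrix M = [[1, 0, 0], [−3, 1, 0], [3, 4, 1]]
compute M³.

[[1, 0, 0], [−9, 1, 0], [−27, 12, 1]]

M = I + N where N = [[0, 0, 0], [−3, 0, 0], [3, 4, 0]] is strictly lower-triangular, so N³ = 0.
(I + N)³ = I + 3·N + 3·N² = [[1, 0, 0], [−9, 1, 0], [−27, 12, 1]].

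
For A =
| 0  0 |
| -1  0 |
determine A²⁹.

[[0, 0], [0, 0]]

A is strictly triangular, hence nilpotent: A² = 0, so A²⁹ = 0.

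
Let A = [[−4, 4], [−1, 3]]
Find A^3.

A^2 = [[12, −4], [1, 5]]
A^3 = [[−44, 36], [−9, 19]]

[[−44, 36], [−9, 19]]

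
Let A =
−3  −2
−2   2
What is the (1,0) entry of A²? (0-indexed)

2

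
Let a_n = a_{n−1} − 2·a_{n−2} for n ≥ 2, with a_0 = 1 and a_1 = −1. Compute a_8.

With companion matrix C = [[1, −2], [1, 0]], [a_n, a_{n−1}]ᵀ = C·[a_{n−1}, a_{n−2}]ᵀ, so [a_8, a_7]ᵀ = C⁷·[a_1, a_0]ᵀ.
C⁷ = [[−3, −14], [7, −10]], giving [a_8, a_7]ᵀ = [[−11], [−17]].

−11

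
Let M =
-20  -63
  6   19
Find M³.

tr M = -1 and det M = -2, so the characteristic polynomial is λ² − (-1)λ + (-2) with roots 1 and -2.
Eigenvectors give P = [[3, -7], [-1, 2]] with P⁻¹ = [[-2, -7], [-1, -3]], and M = P·diag(1, -2)·P⁻¹.
Then M³ = P·diag(1, -8)·P⁻¹ = [[3, 56], [-1, -16]] · [[-2, -7], [-1, -3]] = [[-62, -189], [18, 55]].

[[-62, -189], [18, 55]]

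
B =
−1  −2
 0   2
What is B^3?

[[−1, −6], [0, 8]]

B^2 = [[1, −2], [0, 4]]
B^3 = [[−1, −6], [0, 8]]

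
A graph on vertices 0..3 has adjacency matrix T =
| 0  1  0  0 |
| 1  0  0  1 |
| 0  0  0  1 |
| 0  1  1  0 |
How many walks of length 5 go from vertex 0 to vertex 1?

The number of length-5 walks from vertex 0 to vertex 1 is entry (0,1) of T^5, where T is the adjacency matrix.
T^2 = [[1, 0, 0, 1], [0, 2, 1, 0], [0, 1, 1, 0], [1, 0, 0, 2]]
T^3 = [[0, 2, 1, 0], [2, 0, 0, 3], [1, 0, 0, 2], [0, 3, 2, 0]]
T^4 = [[2, 0, 0, 3], [0, 5, 3, 0], [0, 3, 2, 0], [3, 0, 0, 5]]
T^5 = [[0, 5, 3, 0], [5, 0, 0, 8], [3, 0, 0, 5], [0, 8, 5, 0]]

5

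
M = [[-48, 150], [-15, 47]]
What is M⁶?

tr M = -1 and det M = -6, so the characteristic polynomial is λ² − (-1)λ + (-6) with roots -3 and 2.
Eigenvectors give P = [[10, 3], [3, 1]] with P⁻¹ = [[1, -3], [-3, 10]], and M = P·diag(-3, 2)·P⁻¹.
Then M⁶ = P·diag(729, 64)·P⁻¹ = [[7290, 192], [2187, 64]] · [[1, -3], [-3, 10]] = [[6714, -19950], [1995, -5921]].

[[6714, -19950], [1995, -5921]]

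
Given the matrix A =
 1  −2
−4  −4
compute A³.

[[−15, −42], [−84, −120]]

A² = [[9, 6], [12, 24]]
A³ = [[−15, −42], [−84, −120]]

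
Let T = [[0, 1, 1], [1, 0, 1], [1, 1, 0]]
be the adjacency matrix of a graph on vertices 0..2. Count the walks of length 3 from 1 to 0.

The number of length-3 walks from vertex 1 to vertex 0 is entry (1,0) of T^3, where T is the adjacency matrix.
T^2 = [[2, 1, 1], [1, 2, 1], [1, 1, 2]]
T^3 = [[2, 3, 3], [3, 2, 3], [3, 3, 2]]

3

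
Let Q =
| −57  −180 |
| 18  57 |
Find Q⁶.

tr Q = 0 and det Q = −9, so the characteristic polynomial is λ² − (0)λ + (−9) with roots 3 and −3.
Eigenvectors give P = [[−3, 10], [1, −3]] with P⁻¹ = [[3, 10], [1, 3]], and Q = P·diag(3, −3)·P⁻¹.
Then Q⁶ = P·diag(729, 729)·P⁻¹ = [[−2187, 7290], [729, −2187]] · [[3, 10], [1, 3]] = [[729, 0], [0, 729]].

[[729, 0], [0, 729]]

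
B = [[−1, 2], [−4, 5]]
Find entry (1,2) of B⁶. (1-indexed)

tr B = 4 and det B = 3, so the characteristic polynomial is λ² − (4)λ + (3) with roots 1 and 3.
Eigenvectors give P = [[1, −1], [1, −2]] with P⁻¹ = [[2, −1], [1, −1]], and B = P·diag(1, 3)·P⁻¹.
Then B⁶ = P·diag(1, 729)·P⁻¹ = [[1, −729], [1, −1458]] · [[2, −1], [1, −1]] = [[−727, 728], [−1456, 1457]].

728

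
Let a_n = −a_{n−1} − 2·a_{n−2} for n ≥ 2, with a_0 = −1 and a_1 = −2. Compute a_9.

With companion matrix C = [[−1, −2], [1, 0]], [a_n, a_{n−1}]ᵀ = C·[a_{n−1}, a_{n−2}]ᵀ, so [a_9, a_8]ᵀ = C^8·[a_1, a_0]ᵀ.
C^8 = [[−17, −6], [3, −14]], giving [a_9, a_8]ᵀ = [[40], [8]].

40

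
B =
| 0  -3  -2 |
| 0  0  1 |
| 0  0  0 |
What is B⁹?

[[0, 0, 0], [0, 0, 0], [0, 0, 0]]

B is strictly triangular, hence nilpotent: B³ = 0, so B⁹ = 0.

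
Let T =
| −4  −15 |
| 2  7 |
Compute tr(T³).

tr T = 3 and det T = 2, so the characteristic polynomial is λ² − (3)λ + (2) with roots 1 and 2.
Eigenvectors give P = [[−3, −5], [1, 2]] with P⁻¹ = [[−2, −5], [1, 3]], and T = P·diag(1, 2)·P⁻¹.
Then T³ = P·diag(1, 8)·P⁻¹ = [[−3, −40], [1, 16]] · [[−2, −5], [1, 3]] = [[−34, −105], [14, 43]].

9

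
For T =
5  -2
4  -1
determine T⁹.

[[39365, -19682], [39364, -19681]]

tr T = 4 and det T = 3, so the characteristic polynomial is λ² − (4)λ + (3) with roots 1 and 3.
Eigenvectors give P = [[-1, 1], [-2, 1]] with P⁻¹ = [[1, -1], [2, -1]], and T = P·diag(1, 3)·P⁻¹.
Then T⁹ = P·diag(1, 19683)·P⁻¹ = [[-1, 19683], [-2, 19683]] · [[1, -1], [2, -1]] = [[39365, -19682], [39364, -19681]].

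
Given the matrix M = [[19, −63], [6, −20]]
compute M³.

tr M = −1 and det M = −2, so the characteristic polynomial is λ² − (−1)λ + (−2) with roots 1 and −2.
Eigenvectors give P = [[7, 3], [2, 1]] with P⁻¹ = [[1, −3], [−2, 7]], and M = P·diag(1, −2)·P⁻¹.
Then M³ = P·diag(1, −8)·P⁻¹ = [[7, −24], [2, −8]] · [[1, −3], [−2, 7]] = [[55, −189], [18, −62]].

[[55, −189], [18, −62]]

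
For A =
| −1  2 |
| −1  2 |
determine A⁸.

[[−1, 2], [−1, 2]]

A² = A (a projection; rank 1, trace 1), so A⁸ = A.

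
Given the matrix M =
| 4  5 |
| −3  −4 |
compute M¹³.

[[4, 5], [−3, −4]]

M² = I (check: tr M = 0 and det M = −1), so M¹³ = M since 13 is odd.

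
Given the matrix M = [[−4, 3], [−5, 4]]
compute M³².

M² = I (check: tr M = 0 and det M = −1), so M³² = I since 32 is even.

[[1, 0], [0, 1]]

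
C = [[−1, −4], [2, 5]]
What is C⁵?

[[−241, −484], [242, 485]]

tr C = 4 and det C = 3, so the characteristic polynomial is λ² − (4)λ + (3) with roots 3 and 1.
Eigenvectors give P = [[−1, −2], [1, 1]] with P⁻¹ = [[1, 2], [−1, −1]], and C = P·diag(3, 1)·P⁻¹.
Then C⁵ = P·diag(243, 1)·P⁻¹ = [[−243, −2], [243, 1]] · [[1, 2], [−1, −1]] = [[−241, −484], [242, 485]].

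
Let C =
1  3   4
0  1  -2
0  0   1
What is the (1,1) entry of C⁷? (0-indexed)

C = I + N where N = [[0, 3, 4], [0, 0, -2], [0, 0, 0]] is strictly upper-triangular, so N³ = 0.
(I + N)⁷ = I + 7·N + 21·N² = [[1, 21, -98], [0, 1, -14], [0, 0, 1]].

1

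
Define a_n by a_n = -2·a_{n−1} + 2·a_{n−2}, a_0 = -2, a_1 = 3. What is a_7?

1464

With companion matrix T = [[-2, 2], [1, 0]], [a_n, a_{n−1}]ᵀ = T·[a_{n−1}, a_{n−2}]ᵀ, so [a_7, a_6]ᵀ = T^6·[a_1, a_0]ᵀ.
T^6 = [[328, -240], [-120, 88]], giving [a_7, a_6]ᵀ = [[1464], [-536]].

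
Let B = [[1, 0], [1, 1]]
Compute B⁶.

[[1, 0], [6, 1]]

B = I + N where N = [[0, 0], [1, 0]] is strictly lower-triangular, so N² = 0.
(I + N)⁶ = I + 6·N = [[1, 0], [6, 1]].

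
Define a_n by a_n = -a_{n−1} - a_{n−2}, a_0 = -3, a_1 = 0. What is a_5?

3

With companion matrix M = [[-1, -1], [1, 0]], [a_n, a_{n−1}]ᵀ = M·[a_{n−1}, a_{n−2}]ᵀ, so [a_5, a_4]ᵀ = M⁴·[a_1, a_0]ᵀ.
M⁴ = [[-1, -1], [1, 0]], giving [a_5, a_4]ᵀ = [[3], [0]].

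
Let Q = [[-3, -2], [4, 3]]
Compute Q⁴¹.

Q² = I (check: tr Q = 0 and det Q = -1), so Q⁴¹ = Q since 41 is odd.

[[-3, -2], [4, 3]]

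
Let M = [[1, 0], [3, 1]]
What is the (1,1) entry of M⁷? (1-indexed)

1

M = I + N where N = [[0, 0], [3, 0]] is strictly lower-triangular, so N² = 0.
(I + N)⁷ = I + 7·N = [[1, 0], [21, 1]].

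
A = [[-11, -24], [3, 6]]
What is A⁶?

tr A = -5 and det A = 6, so the characteristic polynomial is λ² − (-5)λ + (6) with roots -3 and -2.
Eigenvectors give P = [[-3, -8], [1, 3]] with P⁻¹ = [[-3, -8], [1, 3]], and A = P·diag(-3, -2)·P⁻¹.
Then A⁶ = P·diag(729, 64)·P⁻¹ = [[-2187, -512], [729, 192]] · [[-3, -8], [1, 3]] = [[6049, 15960], [-1995, -5256]].

[[6049, 15960], [-1995, -5256]]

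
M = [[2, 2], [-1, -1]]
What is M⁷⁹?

[[2, 2], [-1, -1]]

M² = M (a projection; rank 1, trace 1), so M⁷⁹ = M.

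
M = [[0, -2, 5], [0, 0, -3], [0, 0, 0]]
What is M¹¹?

[[0, 0, 0], [0, 0, 0], [0, 0, 0]]

M is strictly triangular, hence nilpotent: M³ = 0, so M¹¹ = 0.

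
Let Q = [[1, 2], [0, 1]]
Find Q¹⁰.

[[1, 20], [0, 1]]

Q = I + N where N = [[0, 2], [0, 0]] is strictly upper-triangular, so N² = 0.
(I + N)¹⁰ = I + 10·N = [[1, 20], [0, 1]].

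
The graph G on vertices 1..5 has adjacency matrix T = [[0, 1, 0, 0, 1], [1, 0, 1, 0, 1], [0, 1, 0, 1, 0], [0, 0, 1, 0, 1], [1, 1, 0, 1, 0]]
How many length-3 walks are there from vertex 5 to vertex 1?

4

The number of length-3 walks from vertex 5 to vertex 1 is entry (5,1) of T^3, where T is the adjacency matrix.
T^2 = [[2, 1, 1, 1, 1], [1, 3, 0, 2, 1], [1, 0, 2, 0, 2], [1, 2, 0, 2, 0], [1, 1, 2, 0, 3]]
T^3 = [[2, 4, 2, 2, 4], [4, 2, 5, 1, 6], [2, 5, 0, 4, 1], [2, 1, 4, 0, 5], [4, 6, 1, 5, 2]]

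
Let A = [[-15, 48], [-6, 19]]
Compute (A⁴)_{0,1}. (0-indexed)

1920

tr A = 4 and det A = 3, so the characteristic polynomial is λ² − (4)λ + (3) with roots 3 and 1.
Eigenvectors give P = [[-8, 3], [-3, 1]] with P⁻¹ = [[1, -3], [3, -8]], and A = P·diag(3, 1)·P⁻¹.
Then A⁴ = P·diag(81, 1)·P⁻¹ = [[-648, 3], [-243, 1]] · [[1, -3], [3, -8]] = [[-639, 1920], [-240, 721]].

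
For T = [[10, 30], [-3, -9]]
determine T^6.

T² = T (a projection; rank 1, trace 1), so T^6 = T.

[[10, 30], [-3, -9]]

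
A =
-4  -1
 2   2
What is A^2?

[[14, 2], [-4, 2]]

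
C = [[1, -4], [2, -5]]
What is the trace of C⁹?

tr C = -4 and det C = 3, so the characteristic polynomial is λ² − (-4)λ + (3) with roots -3 and -1.
Eigenvectors give P = [[1, 2], [1, 1]] with P⁻¹ = [[-1, 2], [1, -1]], and C = P·diag(-3, -1)·P⁻¹.
Then C⁹ = P·diag(-19683, -1)·P⁻¹ = [[-19683, -2], [-19683, -1]] · [[-1, 2], [1, -1]] = [[19681, -39364], [19682, -39365]].

-19684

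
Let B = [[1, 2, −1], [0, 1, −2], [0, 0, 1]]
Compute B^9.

B = I + N where N = [[0, 2, −1], [0, 0, −2], [0, 0, 0]] is strictly upper-triangular, so N^3 = 0.
(I + N)^9 = I + 9·N + 36·N^2 = [[1, 18, −153], [0, 1, −18], [0, 0, 1]].

[[1, 18, −153], [0, 1, −18], [0, 0, 1]]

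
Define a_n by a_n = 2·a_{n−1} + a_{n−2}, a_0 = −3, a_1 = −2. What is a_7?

−548

With companion matrix Q = [[2, 1], [1, 0]], [a_n, a_{n−1}]ᵀ = Q·[a_{n−1}, a_{n−2}]ᵀ, so [a_7, a_6]ᵀ = Q⁶·[a_1, a_0]ᵀ.
Q⁶ = [[169, 70], [70, 29]], giving [a_7, a_6]ᵀ = [[−548], [−227]].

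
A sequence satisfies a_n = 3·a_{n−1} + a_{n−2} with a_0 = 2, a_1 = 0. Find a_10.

25940

With companion matrix C = [[3, 1], [1, 0]], [a_n, a_{n−1}]ᵀ = C·[a_{n−1}, a_{n−2}]ᵀ, so [a_10, a_9]ᵀ = C^9·[a_1, a_0]ᵀ.
C^9 = [[42837, 12970], [12970, 3927]], giving [a_10, a_9]ᵀ = [[25940], [7854]].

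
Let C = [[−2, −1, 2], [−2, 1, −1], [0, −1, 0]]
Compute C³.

C² = [[6, −1, −3], [2, 4, −5], [2, −1, 1]]
C³ = [[−10, −4, 13], [−12, 7, 0], [−2, −4, 5]]

[[−10, −4, 13], [−12, 7, 0], [−2, −4, 5]]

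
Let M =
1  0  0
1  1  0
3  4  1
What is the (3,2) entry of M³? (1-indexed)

12

M = I + N where N = [[0, 0, 0], [1, 0, 0], [3, 4, 0]] is strictly lower-triangular, so N³ = 0.
(I + N)³ = I + 3·N + 3·N² = [[1, 0, 0], [3, 1, 0], [21, 12, 1]].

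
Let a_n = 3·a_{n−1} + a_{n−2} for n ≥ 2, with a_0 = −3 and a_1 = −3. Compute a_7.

−4647

With companion matrix M = [[3, 1], [1, 0]], [a_n, a_{n−1}]ᵀ = M·[a_{n−1}, a_{n−2}]ᵀ, so [a_7, a_6]ᵀ = M^6·[a_1, a_0]ᵀ.
M^6 = [[1189, 360], [360, 109]], giving [a_7, a_6]ᵀ = [[−4647], [−1407]].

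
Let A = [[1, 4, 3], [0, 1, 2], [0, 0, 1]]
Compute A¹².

[[1, 48, 564], [0, 1, 24], [0, 0, 1]]

A = I + N where N = [[0, 4, 3], [0, 0, 2], [0, 0, 0]] is strictly upper-triangular, so N³ = 0.
(I + N)¹² = I + 12·N + 66·N² = [[1, 48, 564], [0, 1, 24], [0, 0, 1]].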